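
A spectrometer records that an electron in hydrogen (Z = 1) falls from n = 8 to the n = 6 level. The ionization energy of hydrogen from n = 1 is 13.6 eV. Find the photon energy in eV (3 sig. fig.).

0.165 eV

E_8 = −13.60/64 = −0.2125 eV and E_6 = −13.60/36 = −0.3778 eV.
The photon energy is |E_8 − E_6| = 0.165 eV.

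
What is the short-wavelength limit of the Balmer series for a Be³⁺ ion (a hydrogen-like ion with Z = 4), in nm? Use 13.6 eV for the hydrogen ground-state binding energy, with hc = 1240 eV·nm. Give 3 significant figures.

The Balmer series has lower level n_f = 2; the series limit corresponds to n_i → ∞.
ΔE_max = 13.6 × 16 / 2² = 54.40 eV.
λ_min = 1240 / 54.40 = 22.8 nm.

22.8 nm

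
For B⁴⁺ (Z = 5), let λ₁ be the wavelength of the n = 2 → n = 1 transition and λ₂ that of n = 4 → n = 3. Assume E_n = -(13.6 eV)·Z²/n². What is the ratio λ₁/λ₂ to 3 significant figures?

λ ∝ 1/ΔE ∝ 1/(1/n_f² − 1/n_i²), and the Z² and hc factors cancel in the ratio.
λ₁/λ₂ = (1/3² − 1/4²)/(1/1² − 1/2²) = 0.04861/0.7500 = 0.0648.

0.0648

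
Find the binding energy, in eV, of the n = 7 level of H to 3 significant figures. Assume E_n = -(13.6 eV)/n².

0.278 eV

E_7 = −13.60/49 = −0.278 eV, so ionization (to E = 0) requires 0.278 eV.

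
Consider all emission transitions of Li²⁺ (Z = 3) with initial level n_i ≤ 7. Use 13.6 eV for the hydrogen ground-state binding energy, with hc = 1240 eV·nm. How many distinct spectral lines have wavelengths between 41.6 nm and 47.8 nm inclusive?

Enumerate all n_i → n_f pairs with 1 ≤ n_f < n_i ≤ 7 and compute λ = 1240 / [13.6·9·(1/n_f² − 1/n_i²)].
Lines falling in [41.6, 47.8] nm: 7→2 (44.12 nm), 6→2 (45.59 nm).

2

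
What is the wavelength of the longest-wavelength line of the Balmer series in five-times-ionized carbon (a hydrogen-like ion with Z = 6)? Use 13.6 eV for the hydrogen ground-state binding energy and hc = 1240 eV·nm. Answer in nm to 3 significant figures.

The Balmer series terminates on n_f = 2; the first line has n_i = 2+1 = 3.
ΔE = 489.6 × (1/2² − 1/3²) = 68.00 eV.
λ = 1240 / 68.00 = 18.2 nm.

18.2 nm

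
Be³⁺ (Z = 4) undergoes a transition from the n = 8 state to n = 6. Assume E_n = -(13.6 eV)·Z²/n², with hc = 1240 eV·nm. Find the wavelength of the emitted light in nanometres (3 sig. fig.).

469 nm

For Z = 4 the level energies scale as Z², so the effective Rydberg energy is 13.6 × 16 = 217.6 eV.
ΔE = 217.6 × (1/6² − 1/8²) = 217.6 × 0.01215 = 2.644 eV.
λ = hc/ΔE = 1240 / 2.644 = 469 nm.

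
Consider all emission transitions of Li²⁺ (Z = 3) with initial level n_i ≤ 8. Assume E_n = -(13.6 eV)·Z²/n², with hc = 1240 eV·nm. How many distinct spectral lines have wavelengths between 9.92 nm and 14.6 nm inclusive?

7

Enumerate all n_i → n_f pairs with 1 ≤ n_f < n_i ≤ 8 and compute λ = 1240 / [13.6·9·(1/n_f² − 1/n_i²)].
Lines falling in [9.92, 14.6] nm: 8→1 (10.29 nm), 7→1 (10.34 nm), 6→1 (10.42 nm), 5→1 (10.55 nm), 4→1 (10.81 nm), 3→1 (11.40 nm), 2→1 (13.51 nm).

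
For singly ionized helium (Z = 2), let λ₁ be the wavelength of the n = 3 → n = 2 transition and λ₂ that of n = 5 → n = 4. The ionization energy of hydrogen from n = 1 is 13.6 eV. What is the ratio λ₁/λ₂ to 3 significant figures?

λ ∝ 1/ΔE ∝ 1/(1/n_f² − 1/n_i²), and the Z² and hc factors cancel in the ratio.
λ₁/λ₂ = (1/4² − 1/5²)/(1/2² − 1/3²) = 0.02250/0.1389 = 0.162.

0.162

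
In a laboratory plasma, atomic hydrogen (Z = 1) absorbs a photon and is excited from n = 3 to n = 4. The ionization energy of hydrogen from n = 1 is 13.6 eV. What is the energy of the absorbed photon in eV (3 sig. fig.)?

E_4 = −13.60/16 = −0.8500 eV and E_3 = −13.60/9 = −1.511 eV.
The photon energy is |E_4 − E_3| = 0.661 eV.

0.661 eV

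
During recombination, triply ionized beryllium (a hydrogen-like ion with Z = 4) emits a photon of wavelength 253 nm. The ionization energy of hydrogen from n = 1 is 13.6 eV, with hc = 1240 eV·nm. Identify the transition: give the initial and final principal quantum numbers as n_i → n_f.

The photon energy is ΔE = hc/λ = 1240 / 253 = 4.901 eV.
With Z = 4, ΔE = 217.6 × (1/n_f² − 1/n_i²), so 1/n_f² − 1/n_i² = 0.02252.
Trying n_f = 4 gives 1/n_i² = 0.03998, i.e. n_i ≈ 5; this pair matches.

n_i = 5, n_f = 4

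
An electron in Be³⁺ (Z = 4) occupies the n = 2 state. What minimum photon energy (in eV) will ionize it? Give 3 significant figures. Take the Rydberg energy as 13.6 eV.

54.4 eV

E_n = −13.6 Z²/n² = −217.6/n² eV for Z = 4.
E_2 = −217.6/4 = −54.4 eV, so ionization (to E = 0) requires 54.4 eV.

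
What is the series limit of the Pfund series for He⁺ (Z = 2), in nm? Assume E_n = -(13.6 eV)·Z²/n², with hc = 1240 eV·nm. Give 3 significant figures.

570 nm

The Pfund series has lower level n_f = 5; the series limit corresponds to n_i → ∞.
ΔE_max = 13.6 × 4 / 5² = 2.176 eV.
λ_min = 1240 / 2.176 = 570 nm.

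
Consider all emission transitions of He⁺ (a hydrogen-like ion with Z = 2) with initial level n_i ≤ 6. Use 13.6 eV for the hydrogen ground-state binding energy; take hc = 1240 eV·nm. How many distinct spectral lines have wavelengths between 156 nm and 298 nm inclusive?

2

Enumerate all n_i → n_f pairs with 1 ≤ n_f < n_i ≤ 6 and compute λ = 1240 / [13.6·4·(1/n_f² − 1/n_i²)].
Lines falling in [156, 298] nm: 3→2 (164.1 nm), 6→3 (273.5 nm).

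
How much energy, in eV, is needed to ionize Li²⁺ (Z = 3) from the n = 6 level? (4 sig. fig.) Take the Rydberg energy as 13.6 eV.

E_n = −13.6 Z²/n² = −122.4/n² eV for Z = 3.
E_6 = −122.4/36 = −3.400 eV, so ionization (to E = 0) requires 3.400 eV.

3.400 eV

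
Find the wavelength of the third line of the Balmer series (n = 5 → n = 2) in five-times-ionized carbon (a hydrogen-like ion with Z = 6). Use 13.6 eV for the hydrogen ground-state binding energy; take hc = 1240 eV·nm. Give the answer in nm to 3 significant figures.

The Balmer series terminates on n_f = 2; the third line has n_i = 2+3 = 5.
ΔE = 489.6 × (1/2² − 1/5²) = 102.8 eV.
λ = 1240 / 102.8 = 12.1 nm.

12.1 nm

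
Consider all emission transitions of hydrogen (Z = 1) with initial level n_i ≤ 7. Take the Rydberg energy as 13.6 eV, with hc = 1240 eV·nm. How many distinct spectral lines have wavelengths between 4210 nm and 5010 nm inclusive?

Enumerate all n_i → n_f pairs with 1 ≤ n_f < n_i ≤ 7 and compute λ = 1240 / [13.6·1·(1/n_f² − 1/n_i²)].
Lines falling in [4210, 5010] nm: 7→5 (4654 nm).

1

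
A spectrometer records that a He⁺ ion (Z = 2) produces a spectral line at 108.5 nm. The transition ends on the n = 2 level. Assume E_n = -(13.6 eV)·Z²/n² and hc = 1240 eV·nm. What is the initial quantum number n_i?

n_i = 5

The photon energy is ΔE = hc/λ = 1240 / 108.5 = 11.43 eV.
With Z = 2, ΔE = 54.40 × (1/n_f² − 1/n_i²), so 1/n_f² − 1/n_i² = 0.2101.
With n_f = 2: 1/n_i² = 1/4 − 0.2101 = 0.03992, so n_i ≈ 5.01.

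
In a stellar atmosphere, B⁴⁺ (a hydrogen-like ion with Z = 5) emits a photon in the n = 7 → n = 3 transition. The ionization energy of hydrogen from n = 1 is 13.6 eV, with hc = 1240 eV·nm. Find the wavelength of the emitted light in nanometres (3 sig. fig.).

For Z = 5 the level energies scale as Z², so the effective Rydberg energy is 13.6 × 25 = 340.0 eV.
ΔE = 340.0 × (1/3² − 1/7²) = 340.0 × 0.09070 = 30.84 eV.
λ = hc/ΔE = 1240 / 30.84 = 40.2 nm.

40.2 nm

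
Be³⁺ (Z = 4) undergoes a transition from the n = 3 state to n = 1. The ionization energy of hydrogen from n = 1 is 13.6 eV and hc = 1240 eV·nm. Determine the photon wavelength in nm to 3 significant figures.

For Z = 4 the level energies scale as Z², so the effective Rydberg energy is 13.6 × 16 = 217.6 eV.
ΔE = 217.6 × (1/1² − 1/3²) = 217.6 × 0.8889 = 193.4 eV.
λ = hc/ΔE = 1240 / 193.4 = 6.41 nm.

6.41 nm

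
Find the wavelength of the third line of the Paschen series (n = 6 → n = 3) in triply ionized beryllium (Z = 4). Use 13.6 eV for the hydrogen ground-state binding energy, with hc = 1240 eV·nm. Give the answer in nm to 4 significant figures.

The Paschen series terminates on n_f = 3; the third line has n_i = 3+3 = 6.
ΔE = 217.6 × (1/3² − 1/6²) = 18.13 eV.
λ = 1240 / 18.13 = 68.38 nm.

68.38 nm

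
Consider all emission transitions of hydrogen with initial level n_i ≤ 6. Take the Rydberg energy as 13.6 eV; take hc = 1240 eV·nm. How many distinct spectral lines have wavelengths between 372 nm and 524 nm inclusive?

Enumerate all n_i → n_f pairs with 1 ≤ n_f < n_i ≤ 6 and compute λ = 1240 / [13.6·1·(1/n_f² − 1/n_i²)].
Lines falling in [372, 524] nm: 6→2 (410.3 nm), 5→2 (434.2 nm), 4→2 (486.3 nm).

3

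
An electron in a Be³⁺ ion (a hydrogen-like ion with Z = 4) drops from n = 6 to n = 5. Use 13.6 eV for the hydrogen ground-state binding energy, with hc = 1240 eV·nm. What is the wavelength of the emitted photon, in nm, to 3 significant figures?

For Z = 4 the level energies scale as Z², so the effective Rydberg energy is 13.6 × 16 = 217.6 eV.
ΔE = 217.6 × (1/5² − 1/6²) = 217.6 × 0.01222 = 2.660 eV.
λ = hc/ΔE = 1240 / 2.660 = 466 nm.

466 nm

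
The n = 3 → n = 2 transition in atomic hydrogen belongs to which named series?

Balmer

The series is set by the lower level: n_f = 2 is the Balmer series.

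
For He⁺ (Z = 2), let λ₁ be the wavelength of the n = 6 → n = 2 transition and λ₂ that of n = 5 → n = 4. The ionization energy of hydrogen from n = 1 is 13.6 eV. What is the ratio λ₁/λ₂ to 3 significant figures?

0.101

λ ∝ 1/ΔE ∝ 1/(1/n_f² − 1/n_i²), and the Z² and hc factors cancel in the ratio.
λ₁/λ₂ = (1/4² − 1/5²)/(1/2² − 1/6²) = 0.02250/0.2222 = 0.101.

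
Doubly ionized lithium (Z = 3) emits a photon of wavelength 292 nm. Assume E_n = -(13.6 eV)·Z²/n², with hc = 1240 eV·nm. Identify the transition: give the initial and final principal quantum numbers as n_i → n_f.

n_i = 6, n_f = 4

The photon energy is ΔE = hc/λ = 1240 / 292 = 4.247 eV.
With Z = 3, ΔE = 122.4 × (1/n_f² − 1/n_i²), so 1/n_f² − 1/n_i² = 0.03469.
Trying n_f = 4 gives 1/n_i² = 0.02781, i.e. n_i ≈ 6; this pair matches.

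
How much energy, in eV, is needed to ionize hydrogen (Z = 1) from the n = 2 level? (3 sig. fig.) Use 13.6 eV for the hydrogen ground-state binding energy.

3.40 eV

E_2 = −13.60/4 = −3.40 eV, so ionization (to E = 0) requires 3.40 eV.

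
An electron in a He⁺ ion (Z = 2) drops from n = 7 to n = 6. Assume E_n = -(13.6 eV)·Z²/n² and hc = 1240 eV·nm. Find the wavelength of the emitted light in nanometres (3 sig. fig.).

3090 nm

For Z = 2 the level energies scale as Z², so the effective Rydberg energy is 13.6 × 4 = 54.40 eV.
ΔE = 54.40 × (1/6² − 1/7²) = 54.40 × 0.007370 = 0.4009 eV.
λ = hc/ΔE = 1240 / 0.4009 = 3090 nm.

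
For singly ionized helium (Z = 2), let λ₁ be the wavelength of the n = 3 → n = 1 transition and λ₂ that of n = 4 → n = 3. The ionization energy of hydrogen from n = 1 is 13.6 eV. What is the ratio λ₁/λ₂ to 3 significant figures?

λ ∝ 1/ΔE ∝ 1/(1/n_f² − 1/n_i²), and the Z² and hc factors cancel in the ratio.
λ₁/λ₂ = (1/3² − 1/4²)/(1/1² − 1/3²) = 0.04861/0.8889 = 0.0547.

0.0547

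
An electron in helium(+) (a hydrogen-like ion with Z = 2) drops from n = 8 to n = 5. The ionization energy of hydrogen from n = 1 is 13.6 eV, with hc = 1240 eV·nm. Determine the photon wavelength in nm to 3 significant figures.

For Z = 2 the level energies scale as Z², so the effective Rydberg energy is 13.6 × 4 = 54.40 eV.
ΔE = 54.40 × (1/5² − 1/8²) = 54.40 × 0.02438 = 1.326 eV.
λ = hc/ΔE = 1240 / 1.326 = 935 nm.

935 nm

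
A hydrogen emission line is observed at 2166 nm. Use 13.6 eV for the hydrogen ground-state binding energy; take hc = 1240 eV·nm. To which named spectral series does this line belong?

Brackett

ΔE = 1240/2166 = 0.5725 eV.
This matches 13.6 × (1/4² − 1/7²), so n_f = 4: the Brackett series.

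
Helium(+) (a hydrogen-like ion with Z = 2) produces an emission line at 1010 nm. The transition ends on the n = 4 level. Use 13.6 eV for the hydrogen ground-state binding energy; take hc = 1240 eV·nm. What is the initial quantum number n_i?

The photon energy is ΔE = hc/λ = 1240 / 1010 = 1.228 eV.
With Z = 2, ΔE = 54.40 × (1/n_f² − 1/n_i²), so 1/n_f² − 1/n_i² = 0.02257.
With n_f = 4: 1/n_i² = 1/16 − 0.02257 = 0.03993, so n_i ≈ 5.00.

n_i = 5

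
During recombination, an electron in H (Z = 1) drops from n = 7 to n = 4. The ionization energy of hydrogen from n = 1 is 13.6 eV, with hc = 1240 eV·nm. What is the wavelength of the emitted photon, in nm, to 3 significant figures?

ΔE = 13.60 × (1/4² − 1/7²) = 13.60 × 0.04209 = 0.5724 eV.
λ = hc/ΔE = 1240 / 0.5724 = 2170 nm.

2170 nm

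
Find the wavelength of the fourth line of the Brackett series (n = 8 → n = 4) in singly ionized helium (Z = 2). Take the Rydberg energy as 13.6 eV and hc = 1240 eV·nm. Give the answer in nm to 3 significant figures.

The Brackett series terminates on n_f = 4; the fourth line has n_i = 4+4 = 8.
ΔE = 54.40 × (1/4² − 1/8²) = 2.550 eV.
λ = 1240 / 2.550 = 486 nm.

486 nm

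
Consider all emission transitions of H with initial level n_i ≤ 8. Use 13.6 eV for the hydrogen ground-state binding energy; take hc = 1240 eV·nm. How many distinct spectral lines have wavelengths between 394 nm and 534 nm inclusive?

Enumerate all n_i → n_f pairs with 1 ≤ n_f < n_i ≤ 8 and compute λ = 1240 / [13.6·1·(1/n_f² − 1/n_i²)].
Lines falling in [394, 534] nm: 7→2 (397.1 nm), 6→2 (410.3 nm), 5→2 (434.2 nm), 4→2 (486.3 nm).

4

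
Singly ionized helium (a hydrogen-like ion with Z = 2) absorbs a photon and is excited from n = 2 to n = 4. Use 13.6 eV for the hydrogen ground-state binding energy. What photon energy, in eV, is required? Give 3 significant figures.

10.2 eV

The Bohr energies scale as Z², so for Z = 2: E_n = −54.40/n² eV.
E_4 = −54.40/16 = −3.400 eV and E_2 = −54.40/4 = −13.60 eV.
The photon energy is |E_4 − E_2| = 10.2 eV.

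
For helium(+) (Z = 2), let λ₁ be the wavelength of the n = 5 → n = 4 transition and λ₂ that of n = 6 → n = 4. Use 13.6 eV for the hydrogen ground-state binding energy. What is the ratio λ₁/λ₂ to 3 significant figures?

λ ∝ 1/ΔE ∝ 1/(1/n_f² − 1/n_i²), and the Z² and hc factors cancel in the ratio.
λ₁/λ₂ = (1/4² − 1/6²)/(1/4² − 1/5²) = 0.03472/0.02250 = 1.54.

1.54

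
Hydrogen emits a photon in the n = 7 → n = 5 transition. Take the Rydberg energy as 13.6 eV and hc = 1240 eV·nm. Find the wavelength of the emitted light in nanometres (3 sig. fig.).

4650 nm

ΔE = 13.60 × (1/5² − 1/7²) = 13.60 × 0.01959 = 0.2664 eV.
λ = hc/ΔE = 1240 / 0.2664 = 4650 nm.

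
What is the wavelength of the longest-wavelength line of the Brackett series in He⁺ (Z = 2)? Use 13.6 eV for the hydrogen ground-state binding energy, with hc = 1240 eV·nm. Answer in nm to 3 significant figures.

The Brackett series terminates on n_f = 4; the first line has n_i = 4+1 = 5.
ΔE = 54.40 × (1/4² − 1/5²) = 1.224 eV.
λ = 1240 / 1.224 = 1010 nm.

1010 nm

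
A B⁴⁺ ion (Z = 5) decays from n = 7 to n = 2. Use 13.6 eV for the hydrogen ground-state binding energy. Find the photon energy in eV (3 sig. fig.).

The Bohr energies scale as Z², so for Z = 5: E_n = −340.0/n² eV.
E_7 = −340.0/49 = −6.939 eV and E_2 = −340.0/4 = −85.00 eV.
The photon energy is |E_7 − E_2| = 78.1 eV.

78.1 eV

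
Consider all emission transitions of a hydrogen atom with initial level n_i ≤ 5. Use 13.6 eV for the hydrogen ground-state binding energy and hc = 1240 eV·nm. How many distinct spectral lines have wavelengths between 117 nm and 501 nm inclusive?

Enumerate all n_i → n_f pairs with 1 ≤ n_f < n_i ≤ 5 and compute λ = 1240 / [13.6·1·(1/n_f² − 1/n_i²)].
Lines falling in [117, 501] nm: 2→1 (121.6 nm), 5→2 (434.2 nm), 4→2 (486.3 nm).

3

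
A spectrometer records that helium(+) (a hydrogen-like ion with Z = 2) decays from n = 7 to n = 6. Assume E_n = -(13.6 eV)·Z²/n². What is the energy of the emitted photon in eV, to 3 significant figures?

0.401 eV

The Bohr energies scale as Z², so for Z = 2: E_n = −54.40/n² eV.
E_7 = −54.40/49 = −1.110 eV and E_6 = −54.40/36 = −1.511 eV.
The photon energy is |E_7 − E_6| = 0.401 eV.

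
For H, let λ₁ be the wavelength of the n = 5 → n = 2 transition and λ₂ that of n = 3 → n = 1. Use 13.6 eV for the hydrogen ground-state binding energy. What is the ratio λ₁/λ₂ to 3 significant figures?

λ ∝ 1/ΔE ∝ 1/(1/n_f² − 1/n_i²), and the Z² and hc factors cancel in the ratio.
λ₁/λ₂ = (1/1² − 1/3²)/(1/2² − 1/5²) = 0.8889/0.2100 = 4.23.

4.23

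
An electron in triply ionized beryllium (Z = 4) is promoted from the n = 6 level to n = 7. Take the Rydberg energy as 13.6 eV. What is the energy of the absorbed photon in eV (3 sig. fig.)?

The Bohr energies scale as Z², so for Z = 4: E_n = −217.6/n² eV.
E_7 = −217.6/49 = −4.441 eV and E_6 = −217.6/36 = −6.044 eV.
The photon energy is |E_7 − E_6| = 1.60 eV.

1.60 eV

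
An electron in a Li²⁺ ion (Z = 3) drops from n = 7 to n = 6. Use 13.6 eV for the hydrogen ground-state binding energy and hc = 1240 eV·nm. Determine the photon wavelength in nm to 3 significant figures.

For Z = 3 the level energies scale as Z², so the effective Rydberg energy is 13.6 × 9 = 122.4 eV.
ΔE = 122.4 × (1/6² − 1/7²) = 122.4 × 0.007370 = 0.9020 eV.
λ = hc/ΔE = 1240 / 0.9020 = 1370 nm.

1370 nm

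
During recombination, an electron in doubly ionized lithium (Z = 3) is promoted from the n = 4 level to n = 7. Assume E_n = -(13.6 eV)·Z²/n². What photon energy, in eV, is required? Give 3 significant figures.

The Bohr energies scale as Z², so for Z = 3: E_n = −122.4/n² eV.
E_7 = −122.4/49 = −2.498 eV and E_4 = −122.4/16 = −7.650 eV.
The photon energy is |E_7 − E_4| = 5.15 eV.

5.15 eV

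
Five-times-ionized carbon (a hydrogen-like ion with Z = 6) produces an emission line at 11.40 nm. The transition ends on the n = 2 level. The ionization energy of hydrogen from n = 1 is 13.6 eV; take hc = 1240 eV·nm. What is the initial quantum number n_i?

The photon energy is ΔE = hc/λ = 1240 / 11.40 = 108.8 eV.
With Z = 6, ΔE = 489.6 × (1/n_f² − 1/n_i²), so 1/n_f² − 1/n_i² = 0.2222.
With n_f = 2: 1/n_i² = 1/4 − 0.2222 = 0.02784, so n_i ≈ 5.99.

n_i = 6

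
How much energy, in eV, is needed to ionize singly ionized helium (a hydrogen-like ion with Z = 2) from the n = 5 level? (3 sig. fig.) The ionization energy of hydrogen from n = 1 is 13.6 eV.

2.18 eV

E_n = −13.6 Z²/n² = −54.40/n² eV for Z = 2.
E_5 = −54.40/25 = −2.18 eV, so ionization (to E = 0) requires 2.18 eV.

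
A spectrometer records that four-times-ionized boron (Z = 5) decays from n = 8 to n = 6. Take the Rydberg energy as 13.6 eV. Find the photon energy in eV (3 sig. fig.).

The Bohr energies scale as Z², so for Z = 5: E_n = −340.0/n² eV.
E_8 = −340.0/64 = −5.313 eV and E_6 = −340.0/36 = −9.444 eV.
The photon energy is |E_8 − E_6| = 4.13 eV.

4.13 eV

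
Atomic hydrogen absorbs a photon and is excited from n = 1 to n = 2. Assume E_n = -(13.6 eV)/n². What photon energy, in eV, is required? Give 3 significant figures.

10.2 eV

E_2 = −13.60/4 = −3.400 eV and E_1 = −13.60/1 = −13.60 eV.
The photon energy is |E_2 − E_1| = 10.2 eV.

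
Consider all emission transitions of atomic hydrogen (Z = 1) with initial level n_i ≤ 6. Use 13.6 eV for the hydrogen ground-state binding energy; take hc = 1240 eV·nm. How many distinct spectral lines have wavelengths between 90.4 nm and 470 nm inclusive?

7

Enumerate all n_i → n_f pairs with 1 ≤ n_f < n_i ≤ 6 and compute λ = 1240 / [13.6·1·(1/n_f² − 1/n_i²)].
Lines falling in [90.4, 470] nm: 6→1 (93.78 nm), 5→1 (94.98 nm), 4→1 (97.25 nm), 3→1 (102.6 nm), 2→1 (121.6 nm), 6→2 (410.3 nm), 5→2 (434.2 nm).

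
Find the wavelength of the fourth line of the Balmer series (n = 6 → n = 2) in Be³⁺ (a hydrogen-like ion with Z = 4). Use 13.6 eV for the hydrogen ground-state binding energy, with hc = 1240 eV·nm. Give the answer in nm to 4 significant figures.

The Balmer series terminates on n_f = 2; the fourth line has n_i = 2+4 = 6.
ΔE = 217.6 × (1/2² − 1/6²) = 48.36 eV.
λ = 1240 / 48.36 = 25.64 nm.

25.64 nm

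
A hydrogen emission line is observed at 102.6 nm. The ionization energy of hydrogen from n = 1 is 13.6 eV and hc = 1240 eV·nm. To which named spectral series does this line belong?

ΔE = 1240/102.6 = 12.09 eV.
This matches 13.6 × (1/1² − 1/3²), so n_f = 1: the Lyman series.

Lyman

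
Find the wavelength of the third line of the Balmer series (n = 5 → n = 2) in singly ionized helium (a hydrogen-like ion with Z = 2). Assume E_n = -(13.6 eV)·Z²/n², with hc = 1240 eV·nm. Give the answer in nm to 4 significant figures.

108.5 nm

The Balmer series terminates on n_f = 2; the third line has n_i = 2+3 = 5.
ΔE = 54.40 × (1/2² − 1/5²) = 11.42 eV.
λ = 1240 / 11.42 = 108.5 nm.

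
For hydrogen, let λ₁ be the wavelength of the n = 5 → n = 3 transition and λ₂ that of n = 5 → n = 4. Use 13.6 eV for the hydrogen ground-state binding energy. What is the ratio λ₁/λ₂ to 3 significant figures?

0.316

λ ∝ 1/ΔE ∝ 1/(1/n_f² − 1/n_i²), and the Z² and hc factors cancel in the ratio.
λ₁/λ₂ = (1/4² − 1/5²)/(1/3² − 1/5²) = 0.02250/0.07111 = 0.316.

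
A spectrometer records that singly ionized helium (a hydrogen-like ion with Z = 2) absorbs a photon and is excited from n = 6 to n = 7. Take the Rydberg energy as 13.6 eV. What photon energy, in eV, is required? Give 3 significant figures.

The Bohr energies scale as Z², so for Z = 2: E_n = −54.40/n² eV.
E_7 = −54.40/49 = −1.110 eV and E_6 = −54.40/36 = −1.511 eV.
The photon energy is |E_7 − E_6| = 0.401 eV.

0.401 eV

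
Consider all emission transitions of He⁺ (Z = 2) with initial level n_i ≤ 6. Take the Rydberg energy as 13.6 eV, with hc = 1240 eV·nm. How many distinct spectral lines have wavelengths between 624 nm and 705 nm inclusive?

Enumerate all n_i → n_f pairs with 1 ≤ n_f < n_i ≤ 6 and compute λ = 1240 / [13.6·4·(1/n_f² − 1/n_i²)].
Lines falling in [624, 705] nm: 6→4 (656.5 nm).

1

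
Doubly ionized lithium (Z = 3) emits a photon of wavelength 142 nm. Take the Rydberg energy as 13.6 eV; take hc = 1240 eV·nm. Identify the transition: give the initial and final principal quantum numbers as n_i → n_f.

n_i = 5, n_f = 3

The photon energy is ΔE = hc/λ = 1240 / 142 = 8.732 eV.
With Z = 3, ΔE = 122.4 × (1/n_f² − 1/n_i²), so 1/n_f² − 1/n_i² = 0.07134.
Trying n_f = 3 gives 1/n_i² = 0.03977, i.e. n_i ≈ 5; this pair matches.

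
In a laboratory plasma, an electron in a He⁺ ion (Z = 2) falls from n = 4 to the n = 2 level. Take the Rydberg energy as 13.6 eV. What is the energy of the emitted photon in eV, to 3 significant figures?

10.2 eV

The Bohr energies scale as Z², so for Z = 2: E_n = −54.40/n² eV.
E_4 = −54.40/16 = −3.400 eV and E_2 = −54.40/4 = −13.60 eV.
The photon energy is |E_4 − E_2| = 10.2 eV.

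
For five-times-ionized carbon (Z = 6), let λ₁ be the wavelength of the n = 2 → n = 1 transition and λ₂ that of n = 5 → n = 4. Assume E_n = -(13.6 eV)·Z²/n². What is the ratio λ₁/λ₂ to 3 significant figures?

λ ∝ 1/ΔE ∝ 1/(1/n_f² − 1/n_i²), and the Z² and hc factors cancel in the ratio.
λ₁/λ₂ = (1/4² − 1/5²)/(1/1² − 1/2²) = 0.02250/0.7500 = 0.0300.

0.0300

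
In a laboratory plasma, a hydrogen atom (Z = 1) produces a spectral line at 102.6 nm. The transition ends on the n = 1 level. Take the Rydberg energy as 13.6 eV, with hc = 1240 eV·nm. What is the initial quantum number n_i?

n_i = 3

The photon energy is ΔE = hc/λ = 1240 / 102.6 = 12.09 eV.
With Z = 1, ΔE = 13.60 × (1/n_f² − 1/n_i²), so 1/n_f² − 1/n_i² = 0.8887.
With n_f = 1: 1/n_i² = 1/1 − 0.8887 = 0.1113, so n_i ≈ 3.00.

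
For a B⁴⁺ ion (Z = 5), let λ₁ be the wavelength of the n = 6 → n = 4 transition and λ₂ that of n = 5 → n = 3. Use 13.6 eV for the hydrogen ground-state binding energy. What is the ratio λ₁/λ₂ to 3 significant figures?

λ ∝ 1/ΔE ∝ 1/(1/n_f² − 1/n_i²), and the Z² and hc factors cancel in the ratio.
λ₁/λ₂ = (1/3² − 1/5²)/(1/4² − 1/6²) = 0.07111/0.03472 = 2.05.

2.05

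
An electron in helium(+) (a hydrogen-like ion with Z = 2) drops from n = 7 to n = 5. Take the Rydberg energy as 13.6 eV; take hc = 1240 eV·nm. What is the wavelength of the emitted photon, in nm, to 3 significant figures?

For Z = 2 the level energies scale as Z², so the effective Rydberg energy is 13.6 × 4 = 54.40 eV.
ΔE = 54.40 × (1/5² − 1/7²) = 54.40 × 0.01959 = 1.066 eV.
λ = hc/ΔE = 1240 / 1.066 = 1160 nm.

1160 nm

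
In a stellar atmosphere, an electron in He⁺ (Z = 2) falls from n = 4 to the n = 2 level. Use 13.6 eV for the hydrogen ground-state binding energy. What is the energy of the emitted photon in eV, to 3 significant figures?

The Bohr energies scale as Z², so for Z = 2: E_n = −54.40/n² eV.
E_4 = −54.40/16 = −3.400 eV and E_2 = −54.40/4 = −13.60 eV.
The photon energy is |E_4 − E_2| = 10.2 eV.

10.2 eV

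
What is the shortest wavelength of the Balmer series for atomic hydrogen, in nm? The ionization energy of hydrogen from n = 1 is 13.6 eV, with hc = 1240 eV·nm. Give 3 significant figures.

The Balmer series has lower level n_f = 2; the series limit corresponds to n_i → ∞.
ΔE_max = 13.6 × 1 / 2² = 3.400 eV.
λ_min = 1240 / 3.400 = 365 nm.

365 nm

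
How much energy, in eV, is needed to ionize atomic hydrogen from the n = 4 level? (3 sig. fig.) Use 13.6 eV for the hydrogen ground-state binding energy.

E_4 = −13.60/16 = −0.850 eV, so ionization (to E = 0) requires 0.850 eV.

0.850 eV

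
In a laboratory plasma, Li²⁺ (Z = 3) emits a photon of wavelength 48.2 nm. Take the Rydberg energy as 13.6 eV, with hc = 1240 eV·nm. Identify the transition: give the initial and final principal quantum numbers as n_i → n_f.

n_i = 5, n_f = 2

The photon energy is ΔE = hc/λ = 1240 / 48.2 = 25.73 eV.
With Z = 3, ΔE = 122.4 × (1/n_f² − 1/n_i²), so 1/n_f² − 1/n_i² = 0.2102.
Trying n_f = 2 gives 1/n_i² = 0.03982, i.e. n_i ≈ 5; this pair matches.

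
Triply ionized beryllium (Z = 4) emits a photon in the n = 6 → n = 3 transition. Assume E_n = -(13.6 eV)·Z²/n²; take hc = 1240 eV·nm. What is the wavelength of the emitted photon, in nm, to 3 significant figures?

For Z = 4 the level energies scale as Z², so the effective Rydberg energy is 13.6 × 16 = 217.6 eV.
ΔE = 217.6 × (1/3² − 1/6²) = 217.6 × 0.08333 = 18.13 eV.
λ = hc/ΔE = 1240 / 18.13 = 68.4 nm.

68.4 nm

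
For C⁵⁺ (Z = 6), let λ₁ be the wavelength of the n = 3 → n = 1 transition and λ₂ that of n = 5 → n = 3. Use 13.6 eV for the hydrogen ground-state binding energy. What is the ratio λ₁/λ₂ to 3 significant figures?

λ ∝ 1/ΔE ∝ 1/(1/n_f² − 1/n_i²), and the Z² and hc factors cancel in the ratio.
λ₁/λ₂ = (1/3² − 1/5²)/(1/1² − 1/3²) = 0.07111/0.8889 = 0.0800.

0.0800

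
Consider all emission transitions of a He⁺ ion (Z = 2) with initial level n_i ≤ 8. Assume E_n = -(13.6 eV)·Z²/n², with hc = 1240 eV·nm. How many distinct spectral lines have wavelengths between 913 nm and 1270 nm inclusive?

Enumerate all n_i → n_f pairs with 1 ≤ n_f < n_i ≤ 8 and compute λ = 1240 / [13.6·4·(1/n_f² − 1/n_i²)].
Lines falling in [913, 1270] nm: 8→5 (935.1 nm), 5→4 (1013 nm), 7→5 (1163 nm).

3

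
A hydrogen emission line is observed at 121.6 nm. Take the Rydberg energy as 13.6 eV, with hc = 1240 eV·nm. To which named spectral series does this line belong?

Lyman

ΔE = 1240/121.6 = 10.20 eV.
This matches 13.6 × (1/1² − 1/2²), so n_f = 1: the Lyman series.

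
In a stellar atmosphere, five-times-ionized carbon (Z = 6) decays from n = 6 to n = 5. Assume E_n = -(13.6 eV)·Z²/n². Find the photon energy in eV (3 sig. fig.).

5.98 eV

The Bohr energies scale as Z², so for Z = 6: E_n = −489.6/n² eV.
E_6 = −489.6/36 = −13.60 eV and E_5 = −489.6/25 = −19.58 eV.
The photon energy is |E_6 − E_5| = 5.98 eV.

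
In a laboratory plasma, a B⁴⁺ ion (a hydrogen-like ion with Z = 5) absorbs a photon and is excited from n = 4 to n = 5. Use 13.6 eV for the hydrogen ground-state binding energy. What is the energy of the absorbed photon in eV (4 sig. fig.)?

7.650 eV

The Bohr energies scale as Z², so for Z = 5: E_n = −340.0/n² eV.
E_5 = −340.0/25 = −13.60 eV and E_4 = −340.0/16 = −21.25 eV.
The photon energy is |E_5 − E_4| = 7.650 eV.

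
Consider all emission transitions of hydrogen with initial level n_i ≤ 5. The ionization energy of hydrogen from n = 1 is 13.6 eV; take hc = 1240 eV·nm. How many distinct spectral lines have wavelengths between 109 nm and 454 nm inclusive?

2

Enumerate all n_i → n_f pairs with 1 ≤ n_f < n_i ≤ 5 and compute λ = 1240 / [13.6·1·(1/n_f² − 1/n_i²)].
Lines falling in [109, 454] nm: 2→1 (121.6 nm), 5→2 (434.2 nm).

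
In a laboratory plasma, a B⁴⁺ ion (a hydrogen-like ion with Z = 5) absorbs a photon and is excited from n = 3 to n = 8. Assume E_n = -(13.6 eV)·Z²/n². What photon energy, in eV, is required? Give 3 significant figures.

32.5 eV

The Bohr energies scale as Z², so for Z = 5: E_n = −340.0/n² eV.
E_8 = −340.0/64 = −5.313 eV and E_3 = −340.0/9 = −37.78 eV.
The photon energy is |E_8 − E_3| = 32.5 eV.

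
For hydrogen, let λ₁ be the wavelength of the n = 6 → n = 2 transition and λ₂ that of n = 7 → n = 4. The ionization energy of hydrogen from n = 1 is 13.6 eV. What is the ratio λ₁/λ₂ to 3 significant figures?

0.189

λ ∝ 1/ΔE ∝ 1/(1/n_f² − 1/n_i²), and the Z² and hc factors cancel in the ratio.
λ₁/λ₂ = (1/4² − 1/7²)/(1/2² − 1/6²) = 0.04209/0.2222 = 0.189.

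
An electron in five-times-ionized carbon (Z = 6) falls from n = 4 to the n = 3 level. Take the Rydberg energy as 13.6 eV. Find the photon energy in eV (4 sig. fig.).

23.80 eV

The Bohr energies scale as Z², so for Z = 6: E_n = −489.6/n² eV.
E_4 = −489.6/16 = −30.60 eV and E_3 = −489.6/9 = −54.40 eV.
The photon energy is |E_4 − E_3| = 23.80 eV.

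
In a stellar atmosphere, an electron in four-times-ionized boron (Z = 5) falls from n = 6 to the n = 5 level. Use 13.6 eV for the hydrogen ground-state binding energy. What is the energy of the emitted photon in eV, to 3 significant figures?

4.16 eV

The Bohr energies scale as Z², so for Z = 5: E_n = −340.0/n² eV.
E_6 = −340.0/36 = −9.444 eV and E_5 = −340.0/25 = −13.60 eV.
The photon energy is |E_6 − E_5| = 4.16 eV.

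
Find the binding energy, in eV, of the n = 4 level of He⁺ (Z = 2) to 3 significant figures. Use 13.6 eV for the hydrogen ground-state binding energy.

E_n = −13.6 Z²/n² = −54.40/n² eV for Z = 2.
E_4 = −54.40/16 = −3.40 eV, so ionization (to E = 0) requires 3.40 eV.

3.40 eV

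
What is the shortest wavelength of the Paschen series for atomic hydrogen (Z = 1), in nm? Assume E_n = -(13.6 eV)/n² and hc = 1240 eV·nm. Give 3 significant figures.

The Paschen series has lower level n_f = 3; the series limit corresponds to n_i → ∞.
ΔE_max = 13.6 × 1 / 3² = 1.511 eV.
λ_min = 1240 / 1.511 = 821 nm.

821 nm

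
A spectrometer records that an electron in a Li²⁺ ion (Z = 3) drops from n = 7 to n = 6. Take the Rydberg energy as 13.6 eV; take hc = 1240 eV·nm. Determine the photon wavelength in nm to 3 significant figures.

For Z = 3 the level energies scale as Z², so the effective Rydberg energy is 13.6 × 9 = 122.4 eV.
ΔE = 122.4 × (1/6² − 1/7²) = 122.4 × 0.007370 = 0.9020 eV.
λ = hc/ΔE = 1240 / 0.9020 = 1370 nm.

1370 nm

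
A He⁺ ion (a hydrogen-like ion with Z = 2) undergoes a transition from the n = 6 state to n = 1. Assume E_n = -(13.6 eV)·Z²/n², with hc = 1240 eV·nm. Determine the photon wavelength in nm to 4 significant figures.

23.45 nm

For Z = 2 the level energies scale as Z², so the effective Rydberg energy is 13.6 × 4 = 54.40 eV.
ΔE = 54.40 × (1/1² − 1/6²) = 54.40 × 0.9722 = 52.89 eV.
λ = hc/ΔE = 1240 / 52.89 = 23.45 nm.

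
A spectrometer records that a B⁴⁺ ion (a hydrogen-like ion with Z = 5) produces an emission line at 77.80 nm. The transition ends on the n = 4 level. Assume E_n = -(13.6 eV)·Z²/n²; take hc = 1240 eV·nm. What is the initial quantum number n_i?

The photon energy is ΔE = hc/λ = 1240 / 77.80 = 15.94 eV.
With Z = 5, ΔE = 340.0 × (1/n_f² − 1/n_i²), so 1/n_f² − 1/n_i² = 0.04688.
With n_f = 4: 1/n_i² = 1/16 − 0.04688 = 0.01562, so n_i ≈ 8.00.

n_i = 8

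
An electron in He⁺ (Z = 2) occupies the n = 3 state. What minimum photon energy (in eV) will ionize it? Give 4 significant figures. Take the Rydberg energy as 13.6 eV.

6.044 eV

E_n = −13.6 Z²/n² = −54.40/n² eV for Z = 2.
E_3 = −54.40/9 = −6.044 eV, so ionization (to E = 0) requires 6.044 eV.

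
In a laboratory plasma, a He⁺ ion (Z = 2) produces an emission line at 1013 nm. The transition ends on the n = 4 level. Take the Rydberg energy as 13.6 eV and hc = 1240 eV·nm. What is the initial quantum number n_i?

n_i = 5

The photon energy is ΔE = hc/λ = 1240 / 1013 = 1.224 eV.
With Z = 2, ΔE = 54.40 × (1/n_f² − 1/n_i²), so 1/n_f² − 1/n_i² = 0.02250.
With n_f = 4: 1/n_i² = 1/16 − 0.02250 = 0.04000, so n_i ≈ 5.00.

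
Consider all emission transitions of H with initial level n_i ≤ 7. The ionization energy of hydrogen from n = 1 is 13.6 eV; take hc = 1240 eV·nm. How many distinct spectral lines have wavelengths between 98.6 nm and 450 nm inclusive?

5

Enumerate all n_i → n_f pairs with 1 ≤ n_f < n_i ≤ 7 and compute λ = 1240 / [13.6·1·(1/n_f² − 1/n_i²)].
Lines falling in [98.6, 450] nm: 3→1 (102.6 nm), 2→1 (121.6 nm), 7→2 (397.1 nm), 6→2 (410.3 nm), 5→2 (434.2 nm).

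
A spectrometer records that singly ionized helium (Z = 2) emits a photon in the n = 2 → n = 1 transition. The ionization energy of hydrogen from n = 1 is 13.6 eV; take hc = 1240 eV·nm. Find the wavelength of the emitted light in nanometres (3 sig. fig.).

For Z = 2 the level energies scale as Z², so the effective Rydberg energy is 13.6 × 4 = 54.40 eV.
ΔE = 54.40 × (1/1² − 1/2²) = 54.40 × 0.7500 = 40.80 eV.
λ = hc/ΔE = 1240 / 40.80 = 30.4 nm.

30.4 nm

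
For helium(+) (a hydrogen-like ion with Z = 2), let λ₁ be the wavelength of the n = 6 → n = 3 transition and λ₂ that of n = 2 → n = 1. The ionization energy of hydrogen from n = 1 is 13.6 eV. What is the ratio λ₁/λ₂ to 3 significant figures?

9.00

λ ∝ 1/ΔE ∝ 1/(1/n_f² − 1/n_i²), and the Z² and hc factors cancel in the ratio.
λ₁/λ₂ = (1/1² − 1/2²)/(1/3² − 1/6²) = 0.7500/0.08333 = 9.00.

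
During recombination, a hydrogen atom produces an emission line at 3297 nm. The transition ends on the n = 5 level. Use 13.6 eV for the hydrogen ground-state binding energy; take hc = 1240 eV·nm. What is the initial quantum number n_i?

The photon energy is ΔE = hc/λ = 1240 / 3297 = 0.3761 eV.
With Z = 1, ΔE = 13.60 × (1/n_f² − 1/n_i²), so 1/n_f² − 1/n_i² = 0.02765.
With n_f = 5: 1/n_i² = 1/25 − 0.02765 = 0.01235, so n_i ≈ 9.00.

n_i = 9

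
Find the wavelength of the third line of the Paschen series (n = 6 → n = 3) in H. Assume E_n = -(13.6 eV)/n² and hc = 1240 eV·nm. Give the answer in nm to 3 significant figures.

The Paschen series terminates on n_f = 3; the third line has n_i = 3+3 = 6.
ΔE = 13.60 × (1/3² − 1/6²) = 1.133 eV.
λ = 1240 / 1.133 = 1090 nm.

1090 nm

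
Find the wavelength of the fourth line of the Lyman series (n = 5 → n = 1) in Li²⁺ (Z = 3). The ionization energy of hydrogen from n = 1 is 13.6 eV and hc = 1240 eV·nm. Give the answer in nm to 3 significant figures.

The Lyman series terminates on n_f = 1; the fourth line has n_i = 1+4 = 5.
ΔE = 122.4 × (1/1² − 1/5²) = 117.5 eV.
λ = 1240 / 117.5 = 10.6 nm.

10.6 nm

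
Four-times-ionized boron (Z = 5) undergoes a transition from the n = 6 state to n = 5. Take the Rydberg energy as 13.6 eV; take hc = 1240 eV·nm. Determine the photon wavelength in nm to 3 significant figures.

For Z = 5 the level energies scale as Z², so the effective Rydberg energy is 13.6 × 25 = 340.0 eV.
ΔE = 340.0 × (1/5² − 1/6²) = 340.0 × 0.01222 = 4.156 eV.
λ = hc/ΔE = 1240 / 4.156 = 298 nm.

298 nm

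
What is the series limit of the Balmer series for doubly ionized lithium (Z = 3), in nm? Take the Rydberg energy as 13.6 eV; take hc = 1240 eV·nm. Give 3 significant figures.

The Balmer series has lower level n_f = 2; the series limit corresponds to n_i → ∞.
ΔE_max = 13.6 × 9 / 2² = 30.60 eV.
λ_min = 1240 / 30.60 = 40.5 nm.

40.5 nm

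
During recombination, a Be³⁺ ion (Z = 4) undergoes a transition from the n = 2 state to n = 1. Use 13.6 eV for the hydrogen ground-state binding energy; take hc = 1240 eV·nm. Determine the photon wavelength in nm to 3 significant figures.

For Z = 4 the level energies scale as Z², so the effective Rydberg energy is 13.6 × 16 = 217.6 eV.
ΔE = 217.6 × (1/1² − 1/2²) = 217.6 × 0.7500 = 163.2 eV.
λ = hc/ΔE = 1240 / 163.2 = 7.60 nm.

7.60 nm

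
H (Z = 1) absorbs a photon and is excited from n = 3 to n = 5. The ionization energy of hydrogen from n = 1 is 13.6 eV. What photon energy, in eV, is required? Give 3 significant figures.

E_5 = −13.60/25 = −0.5440 eV and E_3 = −13.60/9 = −1.511 eV.
The photon energy is |E_5 − E_3| = 0.967 eV.

0.967 eV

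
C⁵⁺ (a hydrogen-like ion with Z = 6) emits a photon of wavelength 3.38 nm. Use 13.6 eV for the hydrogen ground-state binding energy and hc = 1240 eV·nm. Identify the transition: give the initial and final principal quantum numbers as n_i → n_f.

The photon energy is ΔE = hc/λ = 1240 / 3.38 = 366.9 eV.
With Z = 6, ΔE = 489.6 × (1/n_f² − 1/n_i²), so 1/n_f² − 1/n_i² = 0.7493.
Trying n_f = 1 gives 1/n_i² = 0.2507, i.e. n_i ≈ 2; this pair matches.

n_i = 2, n_f = 1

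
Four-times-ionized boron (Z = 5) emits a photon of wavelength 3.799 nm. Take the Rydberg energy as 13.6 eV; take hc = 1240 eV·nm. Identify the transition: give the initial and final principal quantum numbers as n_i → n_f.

The photon energy is ΔE = hc/λ = 1240 / 3.799 = 326.4 eV.
With Z = 5, ΔE = 340.0 × (1/n_f² − 1/n_i²), so 1/n_f² − 1/n_i² = 0.9600.
Trying n_f = 1 gives 1/n_i² = 0.04000, i.e. n_i ≈ 5; this pair matches.

n_i = 5, n_f = 1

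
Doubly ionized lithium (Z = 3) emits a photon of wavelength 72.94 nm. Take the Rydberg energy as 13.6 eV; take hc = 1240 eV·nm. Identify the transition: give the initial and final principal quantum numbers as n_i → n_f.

n_i = 3, n_f = 2

The photon energy is ΔE = hc/λ = 1240 / 72.94 = 17.00 eV.
With Z = 3, ΔE = 122.4 × (1/n_f² − 1/n_i²), so 1/n_f² − 1/n_i² = 0.1389.
Trying n_f = 2 gives 1/n_i² = 0.1111, i.e. n_i ≈ 3; this pair matches.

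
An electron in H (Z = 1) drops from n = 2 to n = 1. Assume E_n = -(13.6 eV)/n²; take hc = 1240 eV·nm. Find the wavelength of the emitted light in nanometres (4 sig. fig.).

ΔE = 13.60 × (1/1² − 1/2²) = 13.60 × 0.7500 = 10.20 eV.
λ = hc/ΔE = 1240 / 10.20 = 121.6 nm.

121.6 nm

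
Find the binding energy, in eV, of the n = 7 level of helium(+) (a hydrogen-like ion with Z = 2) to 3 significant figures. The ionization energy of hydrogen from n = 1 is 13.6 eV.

E_n = −13.6 Z²/n² = −54.40/n² eV for Z = 2.
E_7 = −54.40/49 = −1.11 eV, so ionization (to E = 0) requires 1.11 eV.

1.11 eV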